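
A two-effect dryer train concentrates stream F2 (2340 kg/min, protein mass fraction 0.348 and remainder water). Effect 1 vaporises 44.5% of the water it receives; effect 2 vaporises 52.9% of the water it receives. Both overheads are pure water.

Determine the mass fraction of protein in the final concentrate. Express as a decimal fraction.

0.671

water in feed = 2340×0.652 = 1525.7 kg/min.
After stage 1: water left = (1−0.445)×1525.7 = 846.75; stream total = 1661.1 kg/min.
After stage 2: water left = (1−0.529)×846.75 = 398.82; final concentrate = 1213.1 kg/min.
protein fraction = 814.32/1213.1 = 0.671.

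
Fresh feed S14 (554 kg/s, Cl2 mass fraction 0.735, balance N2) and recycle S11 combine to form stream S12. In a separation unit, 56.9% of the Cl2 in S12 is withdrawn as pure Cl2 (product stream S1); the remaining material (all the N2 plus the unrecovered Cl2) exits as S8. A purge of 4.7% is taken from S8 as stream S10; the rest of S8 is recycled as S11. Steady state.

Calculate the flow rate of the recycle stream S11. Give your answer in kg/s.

3261 kg/s

N2 enters only via S14 and leaves only via the purge: 554×0.265 = 0.047×(N2 in S8), and the separation unit passes all N2, so N2 in S12 = N2 in S8 = 3123.6 kg/s.
Cl2 in S12: m_A = 554×0.735 + (1−0.047)·(1−0.569)·m_A, so m_A = 407.19/0.5893 = 691.02 kg/s.
S8 = (1−0.569)×691.02 + 3123.6 = 3421.4 kg/s.
Recycle S11 = (1−0.047)×3421.4 = 3260.6 kg/s.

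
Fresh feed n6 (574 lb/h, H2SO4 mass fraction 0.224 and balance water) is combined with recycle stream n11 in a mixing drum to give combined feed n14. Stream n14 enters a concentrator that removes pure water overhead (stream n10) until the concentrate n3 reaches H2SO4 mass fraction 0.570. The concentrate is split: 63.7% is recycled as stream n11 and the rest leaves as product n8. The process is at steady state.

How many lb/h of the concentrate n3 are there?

Overall H2SO4 balance (none leaves overhead): H2SO4 in fresh feed = H2SO4 in product, i.e. 574×0.224 = (1−0.637)·n3·0.570.
n3 = 128.58/(0.570×0.363) = 621.41 lb/h.

621.4 lb/h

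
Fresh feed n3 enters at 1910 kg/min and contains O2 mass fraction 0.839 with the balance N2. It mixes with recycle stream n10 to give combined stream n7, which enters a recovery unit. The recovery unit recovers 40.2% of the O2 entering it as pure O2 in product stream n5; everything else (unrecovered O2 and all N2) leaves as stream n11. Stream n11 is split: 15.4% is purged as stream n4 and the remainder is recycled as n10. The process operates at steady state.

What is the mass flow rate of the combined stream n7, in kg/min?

5240 kg/min

N2 enters only via n3 and leaves only via the purge: 1910×0.161 = 0.154×(N2 in n11), and the recovery unit passes all N2, so N2 in n7 = N2 in n11 = 1996.8 kg/min.
O2 in n7: m_A = 1910×0.839 + (1−0.154)·(1−0.402)·m_A, so m_A = 1602.5/0.4941 = 3243.3 kg/min.
n7 = 3243.3 + 1996.8 = 5240.1 kg/min.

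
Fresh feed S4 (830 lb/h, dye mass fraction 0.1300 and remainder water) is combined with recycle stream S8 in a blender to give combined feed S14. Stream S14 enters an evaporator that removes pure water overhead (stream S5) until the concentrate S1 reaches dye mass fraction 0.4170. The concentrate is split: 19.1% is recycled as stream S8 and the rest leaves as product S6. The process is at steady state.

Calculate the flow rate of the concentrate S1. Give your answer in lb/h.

Overall dye balance (none leaves overhead): dye in fresh feed = dye in product, i.e. 830×0.130 = (1−0.191)·S1·0.417.
S1 = 107.9/(0.417×0.809) = 319.84 lb/h.

319.8 lb/h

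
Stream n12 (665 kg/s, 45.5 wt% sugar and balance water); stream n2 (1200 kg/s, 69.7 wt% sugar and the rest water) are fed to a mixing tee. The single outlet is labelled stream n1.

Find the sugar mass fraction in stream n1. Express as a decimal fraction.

0.6107

Total flow out = 665 + 1200 = 1865 kg/s.
sugar in = 665×0.455 + 1200×0.697 = 1139 kg/s.
sugar mass fraction in n1 = 1139/1865 = 0.6107.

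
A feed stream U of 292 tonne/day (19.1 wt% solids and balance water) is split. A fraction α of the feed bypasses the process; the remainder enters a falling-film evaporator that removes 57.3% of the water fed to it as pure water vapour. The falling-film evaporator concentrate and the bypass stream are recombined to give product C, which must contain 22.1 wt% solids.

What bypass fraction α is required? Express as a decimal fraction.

All 292×0.191 = 55.772 tonne/day of solids reaches C, so C = 55.772/0.221 = 252.36 tonne/day and vapour = 39.638 tonne/day.
The evaporator receives (1−α)·292 of feed at 0.809 water and removes 0.573 of that water:
0.573×0.809×(1−α)×292 = 39.638
(1−α) = 39.638/135.36 = 0.2928;  α = 0.7072.

0.707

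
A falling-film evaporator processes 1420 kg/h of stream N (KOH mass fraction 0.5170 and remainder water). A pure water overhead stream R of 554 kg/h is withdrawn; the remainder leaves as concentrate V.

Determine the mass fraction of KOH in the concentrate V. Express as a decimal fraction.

KOH is not removed: 1420×0.517 = 734.14 kg/h of KOH enters V.
Concentrate = 1420 − 554 = 866 kg/h.
Mass fraction = 734.14/866 = 0.8477.

0.8477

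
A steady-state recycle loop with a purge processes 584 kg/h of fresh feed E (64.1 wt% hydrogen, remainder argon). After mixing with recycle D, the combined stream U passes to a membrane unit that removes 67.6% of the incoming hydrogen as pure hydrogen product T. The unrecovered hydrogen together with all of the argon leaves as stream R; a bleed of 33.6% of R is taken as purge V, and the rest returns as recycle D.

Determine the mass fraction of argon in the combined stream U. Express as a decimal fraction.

0.567

argon enters only via E and leaves only via the purge: 584×0.359 = 0.336×(argon in R), and the membrane unit passes all argon, so argon in U = argon in R = 623.98 kg/h.
hydrogen in U: m_A = 584×0.641 + (1−0.336)·(1−0.676)·m_A, so m_A = 374.34/0.7849 = 476.95 kg/h.
U = 476.95 + 623.98 = 1100.9 kg/h.
argon fraction in U = 623.98/1100.9 = 0.567.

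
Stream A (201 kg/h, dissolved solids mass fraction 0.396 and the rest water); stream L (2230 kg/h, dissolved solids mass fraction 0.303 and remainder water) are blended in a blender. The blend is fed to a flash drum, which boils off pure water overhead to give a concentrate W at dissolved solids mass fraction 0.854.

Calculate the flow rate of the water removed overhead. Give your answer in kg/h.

1547 kg/h

dissolved solids entering = 201×0.396 + 2230×0.303 = 755.29 kg/h.
All dissolved solids reports to W, so W = 755.29/0.854 = 884.41 kg/h.
Total feed = 2431 kg/h; overhead = 2431 − 884.41 = 1546.6 kg/h.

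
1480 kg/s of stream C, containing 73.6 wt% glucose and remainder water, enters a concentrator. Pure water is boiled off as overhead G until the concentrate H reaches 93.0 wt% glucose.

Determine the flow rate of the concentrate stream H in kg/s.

glucose is conserved: 1480×0.736 = 1089.3 kg/s all reports to the concentrate.
Concentrate = 1089.3/(target fraction) = 1171.3 kg/s.

1171 kg/s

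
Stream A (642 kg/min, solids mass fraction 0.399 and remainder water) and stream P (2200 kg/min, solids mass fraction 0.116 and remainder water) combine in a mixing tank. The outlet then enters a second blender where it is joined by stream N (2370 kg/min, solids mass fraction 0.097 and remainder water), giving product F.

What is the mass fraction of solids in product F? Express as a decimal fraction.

0.142

Overall, product flow = 5212 kg/min.
solids in = 642×0.399 + 2200×0.116 + 2370×0.097 = 741.25 kg/min.
solids fraction in F = 0.142.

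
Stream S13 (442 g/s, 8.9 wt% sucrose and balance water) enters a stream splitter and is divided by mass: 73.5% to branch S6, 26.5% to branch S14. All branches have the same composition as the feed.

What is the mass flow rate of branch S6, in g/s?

324.9 g/s

Branch S6 flow = 0.735×442 = 324.87 g/s.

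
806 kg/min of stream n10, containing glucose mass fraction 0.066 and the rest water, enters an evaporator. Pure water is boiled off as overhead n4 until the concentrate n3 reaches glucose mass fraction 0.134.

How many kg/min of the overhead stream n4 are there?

409 kg/min

glucose is conserved: 806×0.066 = 53.196 kg/min all reports to the concentrate.
Concentrate = 53.196/(target fraction) = 396.99 kg/min.
Overhead = 806 − 396.99 = 409.01 kg/min.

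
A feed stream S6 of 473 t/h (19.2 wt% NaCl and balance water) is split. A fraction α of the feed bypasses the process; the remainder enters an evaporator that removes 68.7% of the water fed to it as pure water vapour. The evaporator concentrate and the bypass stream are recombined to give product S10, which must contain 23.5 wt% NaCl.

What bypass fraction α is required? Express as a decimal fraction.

0.670

All 473×0.192 = 90.816 t/h of NaCl reaches S10, so S10 = 90.816/0.235 = 386.45 t/h and vapour = 86.549 t/h.
The evaporator receives (1−α)·473 of feed at 0.808 water and removes 0.687 of that water:
0.687×0.808×(1−α)×473 = 86.549
(1−α) = 86.549/262.56 = 0.3296;  α = 0.6704.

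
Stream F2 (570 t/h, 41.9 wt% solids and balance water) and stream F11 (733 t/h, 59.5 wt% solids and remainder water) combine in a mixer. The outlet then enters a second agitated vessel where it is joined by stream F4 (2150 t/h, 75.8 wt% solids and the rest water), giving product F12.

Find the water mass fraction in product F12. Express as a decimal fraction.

Overall, product flow = 3453 t/h.
water in = 570×0.581 + 733×0.405 + 2150×0.242 = 1148.3 t/h.
water fraction in F12 = 0.333.

0.333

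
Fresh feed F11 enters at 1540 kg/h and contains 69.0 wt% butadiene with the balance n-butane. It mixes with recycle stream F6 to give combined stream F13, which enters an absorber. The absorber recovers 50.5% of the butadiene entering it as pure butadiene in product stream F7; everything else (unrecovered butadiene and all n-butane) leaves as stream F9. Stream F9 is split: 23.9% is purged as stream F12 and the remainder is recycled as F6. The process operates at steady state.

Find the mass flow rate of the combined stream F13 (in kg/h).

3702 kg/h

n-butane enters only via F11 and leaves only via the purge: 1540×0.310 = 0.239×(n-butane in F9), and the absorber passes all n-butane, so n-butane in F13 = n-butane in F9 = 1997.5 kg/h.
butadiene in F13: m_A = 1540×0.690 + (1−0.239)·(1−0.505)·m_A, so m_A = 1062.6/0.6233 = 1704.8 kg/h.
F13 = 1704.8 + 1997.5 = 3702.3 kg/h.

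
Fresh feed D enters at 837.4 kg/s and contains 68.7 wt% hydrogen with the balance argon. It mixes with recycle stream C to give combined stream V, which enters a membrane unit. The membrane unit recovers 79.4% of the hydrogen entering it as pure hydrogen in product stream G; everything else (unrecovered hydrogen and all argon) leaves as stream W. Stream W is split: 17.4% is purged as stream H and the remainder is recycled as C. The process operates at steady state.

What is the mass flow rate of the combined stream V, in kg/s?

argon enters only via D and leaves only via the purge: 837.4×0.313 = 0.174×(argon in W), and the membrane unit passes all argon, so argon in V = argon in W = 1506.4 kg/s.
hydrogen in V: m_A = 837.4×0.687 + (1−0.174)·(1−0.794)·m_A, so m_A = 575.29/0.8298 = 693.26 kg/s.
V = 693.26 + 1506.4 = 2199.6 kg/s.

2200 kg/s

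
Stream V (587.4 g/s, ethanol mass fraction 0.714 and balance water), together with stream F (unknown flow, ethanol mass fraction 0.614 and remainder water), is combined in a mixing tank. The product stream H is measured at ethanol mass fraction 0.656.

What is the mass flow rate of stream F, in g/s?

Let F be the unknown flow. Total out = 587.4 + F.
ethanol balance: 419.4 + 0.614·F = 0.656·(587.4 + F)
(0.614 − 0.656)·F = 0.656×587.4 − 419.4 = -34.069
F = -34.069 / -0.042 = 811.17 g/s

811.2 g/s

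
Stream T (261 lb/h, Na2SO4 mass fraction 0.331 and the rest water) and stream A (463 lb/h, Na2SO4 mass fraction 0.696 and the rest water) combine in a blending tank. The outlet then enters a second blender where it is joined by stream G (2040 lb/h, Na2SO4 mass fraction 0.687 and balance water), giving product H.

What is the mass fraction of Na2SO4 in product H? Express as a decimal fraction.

0.655

Overall, product flow = 2764 lb/h.
Na2SO4 in = 261×0.331 + 463×0.696 + 2040×0.687 = 1810.1 lb/h.
Na2SO4 fraction in H = 0.655.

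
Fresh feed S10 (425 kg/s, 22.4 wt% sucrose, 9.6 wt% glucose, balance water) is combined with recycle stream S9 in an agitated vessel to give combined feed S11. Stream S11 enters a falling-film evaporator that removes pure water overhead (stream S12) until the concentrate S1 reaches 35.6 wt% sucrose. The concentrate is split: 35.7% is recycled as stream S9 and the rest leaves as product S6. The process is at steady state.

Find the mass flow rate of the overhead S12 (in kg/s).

Overall sucrose balance (none leaves overhead): sucrose in fresh feed = sucrose in product, i.e. 425×0.224 = (1−0.357)·S1·0.356.
S1 = 95.2/(0.356×0.643) = 415.89 kg/s.
Recycle S9 = 0.357×415.89 = 148.47 kg/s.
Combined feed S11 = 425 + 148.47 = 573.47 kg/s.
Overhead S12 = S11 − S1 = 573.47 − 415.89 = 157.58 kg/s.

157.6 kg/s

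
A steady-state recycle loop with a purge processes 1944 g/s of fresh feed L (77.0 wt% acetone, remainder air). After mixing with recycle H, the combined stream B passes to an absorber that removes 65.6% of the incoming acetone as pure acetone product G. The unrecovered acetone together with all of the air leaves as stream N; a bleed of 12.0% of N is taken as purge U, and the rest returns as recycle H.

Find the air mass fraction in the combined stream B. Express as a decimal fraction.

air enters only via L and leaves only via the purge: 1944×0.230 = 0.120×(air in N), and the absorber passes all air, so air in B = air in N = 3726 g/s.
acetone in B: m_A = 1944×0.770 + (1−0.120)·(1−0.656)·m_A, so m_A = 1496.9/0.6973 = 2146.7 g/s.
B = 2146.7 + 3726 = 5872.7 g/s.
air fraction in B = 3726/5872.7 = 0.6345.

0.6345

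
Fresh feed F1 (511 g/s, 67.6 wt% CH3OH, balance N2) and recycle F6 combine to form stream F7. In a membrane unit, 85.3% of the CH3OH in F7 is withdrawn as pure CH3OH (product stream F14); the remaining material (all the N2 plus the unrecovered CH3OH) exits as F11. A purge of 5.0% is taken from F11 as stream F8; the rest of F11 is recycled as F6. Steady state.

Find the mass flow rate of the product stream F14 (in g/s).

342.5 g/s

CH3OH in F7: m_A = 511×0.676 + (1−0.050)·(1−0.853)·m_A, so m_A = 345.44/0.8603 = 401.51 g/s.
Product F14 = 0.853×401.51 = 342.48 g/s.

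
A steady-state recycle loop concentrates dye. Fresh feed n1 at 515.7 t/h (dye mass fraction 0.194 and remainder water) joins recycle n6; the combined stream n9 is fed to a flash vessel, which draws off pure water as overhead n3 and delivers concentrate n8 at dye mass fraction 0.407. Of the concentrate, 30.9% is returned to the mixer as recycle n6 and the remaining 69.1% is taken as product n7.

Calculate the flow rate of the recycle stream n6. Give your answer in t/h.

Overall dye balance (none leaves overhead): dye in fresh feed = dye in product, i.e. 515.7×0.194 = (1−0.309)·n8·0.407.
n8 = 100.05/(0.407×0.691) = 355.73 t/h.
Recycle n6 = 0.309×355.73 = 109.92 t/h.

109.9 t/h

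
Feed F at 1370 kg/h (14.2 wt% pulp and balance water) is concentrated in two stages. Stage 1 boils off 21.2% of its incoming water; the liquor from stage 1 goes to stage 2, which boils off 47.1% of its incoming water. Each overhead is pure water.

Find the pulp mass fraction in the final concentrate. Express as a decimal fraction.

0.284

water in feed = 1370×0.858 = 1175.5 kg/h.
After stage 1: water left = (1−0.212)×1175.5 = 926.26; stream total = 1120.8 kg/h.
After stage 2: water left = (1−0.471)×926.26 = 489.99; final concentrate = 684.53 kg/h.
pulp fraction = 194.54/684.53 = 0.284.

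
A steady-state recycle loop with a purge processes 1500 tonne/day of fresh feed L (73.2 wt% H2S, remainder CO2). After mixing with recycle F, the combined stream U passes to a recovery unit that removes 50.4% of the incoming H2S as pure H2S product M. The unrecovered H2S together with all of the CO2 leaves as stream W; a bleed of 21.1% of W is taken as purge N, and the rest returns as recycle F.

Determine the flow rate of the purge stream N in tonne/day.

CO2 enters only via L and leaves only via the purge: 1500×0.268 = 0.211×(CO2 in W), and the recovery unit passes all CO2, so CO2 in U = CO2 in W = 1905.2 tonne/day.
H2S in U: m_A = 1500×0.732 + (1−0.211)·(1−0.504)·m_A, so m_A = 1098/0.6087 = 1804 tonne/day.
W = (1−0.504)×1804 + 1905.2 = 2800 tonne/day.
Purge N = 0.211×2800 = 590.8 tonne/day.

590.8 tonne/day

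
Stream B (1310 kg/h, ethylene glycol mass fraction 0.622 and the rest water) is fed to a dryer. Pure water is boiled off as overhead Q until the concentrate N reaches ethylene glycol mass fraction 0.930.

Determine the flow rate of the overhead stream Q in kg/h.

ethylene glycol is conserved: 1310×0.622 = 814.82 kg/h all reports to the concentrate.
Concentrate = 814.82/(target fraction) = 876.15 kg/h.
Overhead = 1310 − 876.15 = 433.85 kg/h.

433.8 kg/h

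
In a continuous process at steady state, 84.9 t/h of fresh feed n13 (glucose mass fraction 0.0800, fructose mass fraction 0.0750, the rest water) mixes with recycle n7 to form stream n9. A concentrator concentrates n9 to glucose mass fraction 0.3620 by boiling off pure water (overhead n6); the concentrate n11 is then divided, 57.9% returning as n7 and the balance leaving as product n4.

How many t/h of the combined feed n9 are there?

Overall glucose balance (none leaves overhead): glucose in fresh feed = glucose in product, i.e. 84.9×0.080 = (1−0.579)·n11·0.362.
n11 = 6.792/(0.362×0.421) = 44.566 t/h.
Recycle n7 = 0.579×44.566 = 25.804 t/h.
Combined feed n9 = 84.9 + 25.804 = 110.7 t/h.

110.7 t/h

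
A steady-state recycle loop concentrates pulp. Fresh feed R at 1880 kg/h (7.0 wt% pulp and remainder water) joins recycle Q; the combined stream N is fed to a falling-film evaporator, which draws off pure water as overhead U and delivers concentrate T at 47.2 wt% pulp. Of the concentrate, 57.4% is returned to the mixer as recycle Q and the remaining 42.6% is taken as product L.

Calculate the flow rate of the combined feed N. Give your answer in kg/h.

Overall pulp balance (none leaves overhead): pulp in fresh feed = pulp in product, i.e. 1880×0.070 = (1−0.574)·T·0.472.
T = 131.6/(0.472×0.426) = 654.49 kg/h.
Recycle Q = 0.574×654.49 = 375.68 kg/h.
Combined feed N = 1880 + 375.68 = 2255.7 kg/h.

2256 kg/h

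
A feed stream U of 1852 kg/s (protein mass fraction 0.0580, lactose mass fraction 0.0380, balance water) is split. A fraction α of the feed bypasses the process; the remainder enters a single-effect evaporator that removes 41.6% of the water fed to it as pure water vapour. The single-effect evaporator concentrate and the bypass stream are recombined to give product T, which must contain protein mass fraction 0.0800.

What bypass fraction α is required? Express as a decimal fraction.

All 1852×0.058 = 107.42 kg/s of protein reaches T, so T = 107.42/0.080 = 1342.7 kg/s and vapour = 509.3 kg/s.
The evaporator receives (1−α)·1852 of feed at 0.904 water and removes 0.416 of that water:
0.416×0.904×(1−α)×1852 = 509.3
(1−α) = 509.3/696.47 = 0.7313;  α = 0.2687.

0.269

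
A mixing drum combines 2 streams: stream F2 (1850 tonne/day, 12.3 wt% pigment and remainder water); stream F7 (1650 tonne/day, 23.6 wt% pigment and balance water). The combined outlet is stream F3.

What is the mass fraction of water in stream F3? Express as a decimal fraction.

0.824

Total flow out = 1850 + 1650 = 3500 tonne/day.
water in = 1850×0.877 + 1650×0.764 = 2883.1 tonne/day.
water mass fraction in F3 = 2883.1/3500 = 0.824.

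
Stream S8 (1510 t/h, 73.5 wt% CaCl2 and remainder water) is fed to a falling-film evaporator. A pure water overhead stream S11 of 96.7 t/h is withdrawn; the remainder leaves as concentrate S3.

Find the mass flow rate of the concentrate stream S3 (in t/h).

1413 t/h

Concentrate = 1510 − 96.7 = 1413.3 t/h.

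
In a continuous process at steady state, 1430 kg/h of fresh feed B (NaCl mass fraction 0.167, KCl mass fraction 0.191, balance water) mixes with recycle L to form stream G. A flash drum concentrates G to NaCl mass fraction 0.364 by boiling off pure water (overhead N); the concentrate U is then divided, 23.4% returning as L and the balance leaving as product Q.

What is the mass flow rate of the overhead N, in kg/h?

Overall NaCl balance (none leaves overhead): NaCl in fresh feed = NaCl in product, i.e. 1430×0.167 = (1−0.234)·U·0.364.
U = 238.81/(0.364×0.766) = 856.49 kg/h.
Recycle L = 0.234×856.49 = 200.42 kg/h.
Combined feed G = 1430 + 200.42 = 1630.4 kg/h.
Overhead N = G − U = 1630.4 − 856.49 = 773.93 kg/h.

773.9 kg/h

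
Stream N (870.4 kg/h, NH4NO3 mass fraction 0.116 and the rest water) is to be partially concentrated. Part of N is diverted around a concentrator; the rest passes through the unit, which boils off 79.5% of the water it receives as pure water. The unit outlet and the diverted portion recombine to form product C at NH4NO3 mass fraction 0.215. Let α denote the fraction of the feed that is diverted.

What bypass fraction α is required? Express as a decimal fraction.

All 870.4×0.116 = 100.97 kg/h of NH4NO3 reaches C, so C = 100.97/0.215 = 469.61 kg/h and vapour = 400.79 kg/h.
The evaporator receives (1−α)·870.4 of feed at 0.884 water and removes 0.795 of that water:
0.795×0.884×(1−α)×870.4 = 400.79
(1−α) = 400.79/611.7 = 0.6552;  α = 0.3448.

0.345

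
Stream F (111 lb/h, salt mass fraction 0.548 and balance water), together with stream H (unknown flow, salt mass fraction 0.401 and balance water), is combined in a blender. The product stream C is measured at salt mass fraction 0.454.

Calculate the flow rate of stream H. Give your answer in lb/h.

Let H be the unknown flow. Total out = 111 + H.
salt balance: 60.828 + 0.401·H = 0.454·(111 + H)
(0.401 − 0.454)·H = 0.454×111 − 60.828 = -10.434
H = -10.434 / -0.053 = 196.87 lb/h

196.9 lb/h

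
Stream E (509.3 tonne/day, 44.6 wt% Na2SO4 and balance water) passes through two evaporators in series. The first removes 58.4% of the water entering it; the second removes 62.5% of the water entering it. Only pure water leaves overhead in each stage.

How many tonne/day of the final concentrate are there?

water in feed = 509.3×0.554 = 282.15 tonne/day.
After stage 1: water left = (1−0.584)×282.15 = 117.38; stream total = 344.52 tonne/day.
After stage 2: water left = (1−0.625)×117.38 = 44.016; final concentrate = 271.16 tonne/day.

271.2 tonne/day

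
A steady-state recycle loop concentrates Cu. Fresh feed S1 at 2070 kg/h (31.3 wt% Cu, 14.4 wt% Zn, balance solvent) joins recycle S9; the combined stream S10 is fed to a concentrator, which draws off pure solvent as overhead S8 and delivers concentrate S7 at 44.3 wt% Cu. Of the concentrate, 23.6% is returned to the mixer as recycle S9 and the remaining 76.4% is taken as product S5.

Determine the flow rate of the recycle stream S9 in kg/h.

451.8 kg/h

Overall Cu balance (none leaves overhead): Cu in fresh feed = Cu in product, i.e. 2070×0.313 = (1−0.236)·S7·0.443.
S7 = 647.91/(0.443×0.764) = 1914.3 kg/h.
Recycle S9 = 0.236×1914.3 = 451.78 kg/h.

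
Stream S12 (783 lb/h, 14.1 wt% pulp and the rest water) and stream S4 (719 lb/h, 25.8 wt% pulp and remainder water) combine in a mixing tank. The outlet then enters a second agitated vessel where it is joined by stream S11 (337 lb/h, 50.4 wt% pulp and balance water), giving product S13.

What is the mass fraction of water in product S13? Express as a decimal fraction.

0.747

Overall, product flow = 1839 lb/h.
water in = 783×0.859 + 719×0.742 + 337×0.496 = 1373.2 lb/h.
water fraction in S13 = 0.747.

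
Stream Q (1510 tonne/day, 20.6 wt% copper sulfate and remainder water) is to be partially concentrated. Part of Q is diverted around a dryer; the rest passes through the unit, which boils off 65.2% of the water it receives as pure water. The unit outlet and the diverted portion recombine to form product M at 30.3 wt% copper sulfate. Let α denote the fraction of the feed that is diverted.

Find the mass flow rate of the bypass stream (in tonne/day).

All 1510×0.206 = 311.06 tonne/day of copper sulfate reaches M, so M = 311.06/0.303 = 1026.6 tonne/day and vapour = 483.4 tonne/day.
The evaporator receives (1−α)·1510 of feed at 0.794 water and removes 0.652 of that water:
0.652×0.794×(1−α)×1510 = 483.4
(1−α) = 483.4/781.71 = 0.6184;  α = 0.3816.
Bypass flow = 0.3816×1510 = 576.23 tonne/day.

576.2 tonne/day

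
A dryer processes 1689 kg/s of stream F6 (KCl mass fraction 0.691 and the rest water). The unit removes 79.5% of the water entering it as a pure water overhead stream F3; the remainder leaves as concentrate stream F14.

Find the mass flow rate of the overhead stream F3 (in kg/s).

water entering = 1689×0.309 = 521.9 kg/s; overhead removed = 0.795×521.9 = 414.91 kg/s.

414.9 kg/s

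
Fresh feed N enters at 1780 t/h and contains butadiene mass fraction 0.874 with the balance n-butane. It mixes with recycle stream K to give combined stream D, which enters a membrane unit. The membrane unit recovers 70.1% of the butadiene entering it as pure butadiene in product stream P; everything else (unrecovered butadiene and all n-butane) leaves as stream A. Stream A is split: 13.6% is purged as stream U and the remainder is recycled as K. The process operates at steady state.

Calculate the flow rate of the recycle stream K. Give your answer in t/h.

1967 t/h

n-butane enters only via N and leaves only via the purge: 1780×0.126 = 0.136×(n-butane in A), and the membrane unit passes all n-butane, so n-butane in D = n-butane in A = 1649.1 t/h.
butadiene in D: m_A = 1780×0.874 + (1−0.136)·(1−0.701)·m_A, so m_A = 1555.7/0.7417 = 2097.6 t/h.
A = (1−0.701)×2097.6 + 1649.1 = 2276.3 t/h.
Recycle K = (1−0.136)×2276.3 = 1966.7 t/h.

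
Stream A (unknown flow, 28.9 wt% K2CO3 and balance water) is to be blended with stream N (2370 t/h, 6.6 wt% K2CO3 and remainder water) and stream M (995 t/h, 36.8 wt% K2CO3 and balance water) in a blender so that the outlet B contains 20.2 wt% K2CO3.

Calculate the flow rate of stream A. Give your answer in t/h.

Let A be the unknown flow. Total out = 3365 + A.
K2CO3 balance: 522.58 + 0.289·A = 0.202·(3365 + A)
(0.289 − 0.202)·A = 0.202×3365 − 522.58 = 157.15
A = 157.15 / 0.087 = 1806.3 t/h

1806 t/h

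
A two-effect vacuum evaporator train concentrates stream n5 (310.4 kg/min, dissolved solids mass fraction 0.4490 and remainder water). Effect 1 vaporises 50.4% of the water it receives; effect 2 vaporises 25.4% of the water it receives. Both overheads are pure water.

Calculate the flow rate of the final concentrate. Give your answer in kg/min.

water in feed = 310.4×0.551 = 171.03 kg/min.
After stage 1: water left = (1−0.504)×171.03 = 84.831; stream total = 224.2 kg/min.
After stage 2: water left = (1−0.254)×84.831 = 63.284; final concentrate = 202.65 kg/min.

202.7 kg/min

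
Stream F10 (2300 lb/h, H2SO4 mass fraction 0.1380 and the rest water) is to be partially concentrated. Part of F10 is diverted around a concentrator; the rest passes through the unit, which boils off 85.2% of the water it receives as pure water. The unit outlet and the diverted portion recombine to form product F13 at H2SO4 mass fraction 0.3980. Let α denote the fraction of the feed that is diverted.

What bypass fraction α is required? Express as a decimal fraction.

All 2300×0.138 = 317.4 lb/h of H2SO4 reaches F13, so F13 = 317.4/0.398 = 797.49 lb/h and vapour = 1502.5 lb/h.
The evaporator receives (1−α)·2300 of feed at 0.862 water and removes 0.852 of that water:
0.852×0.862×(1−α)×2300 = 1502.5
(1−α) = 1502.5/1689.2 = 0.8895;  α = 0.1105.

0.111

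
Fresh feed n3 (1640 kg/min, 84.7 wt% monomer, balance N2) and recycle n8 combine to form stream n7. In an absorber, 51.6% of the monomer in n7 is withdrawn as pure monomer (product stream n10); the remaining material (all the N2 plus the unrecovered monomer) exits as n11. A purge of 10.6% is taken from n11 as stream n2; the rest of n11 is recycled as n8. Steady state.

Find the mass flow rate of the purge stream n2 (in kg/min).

N2 enters only via n3 and leaves only via the purge: 1640×0.153 = 0.106×(N2 in n11), and the absorber passes all N2, so N2 in n7 = N2 in n11 = 2367.2 kg/min.
monomer in n7: m_A = 1640×0.847 + (1−0.106)·(1−0.516)·m_A, so m_A = 1389.1/0.5673 = 2448.6 kg/min.
n11 = (1−0.516)×2448.6 + 2367.2 = 3552.3 kg/min.
Purge n2 = 0.106×3552.3 = 376.54 kg/min.

376.5 kg/min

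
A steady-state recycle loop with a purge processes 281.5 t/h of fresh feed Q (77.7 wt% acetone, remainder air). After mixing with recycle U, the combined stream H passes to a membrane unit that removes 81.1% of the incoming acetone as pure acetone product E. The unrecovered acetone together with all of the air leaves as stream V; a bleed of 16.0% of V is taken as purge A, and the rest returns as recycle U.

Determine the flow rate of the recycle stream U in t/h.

370.8 t/h

air enters only via Q and leaves only via the purge: 281.5×0.223 = 0.160×(air in V), and the membrane unit passes all air, so air in H = air in V = 392.34 t/h.
acetone in H: m_A = 281.5×0.777 + (1−0.160)·(1−0.811)·m_A, so m_A = 218.73/0.8412 = 260 t/h.
V = (1−0.811)×260 + 392.34 = 441.48 t/h.
Recycle U = (1−0.160)×441.48 = 370.84 t/h.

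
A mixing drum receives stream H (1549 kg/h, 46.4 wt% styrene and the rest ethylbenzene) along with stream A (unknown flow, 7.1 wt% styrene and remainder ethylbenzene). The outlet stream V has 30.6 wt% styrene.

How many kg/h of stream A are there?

1041 kg/h

Let A be the unknown flow. Total out = 1549 + A.
styrene balance: 718.74 + 0.071·A = 0.306·(1549 + A)
(0.071 − 0.306)·A = 0.306×1549 − 718.74 = -244.74
A = -244.74 / -0.235 = 1041.5 kg/h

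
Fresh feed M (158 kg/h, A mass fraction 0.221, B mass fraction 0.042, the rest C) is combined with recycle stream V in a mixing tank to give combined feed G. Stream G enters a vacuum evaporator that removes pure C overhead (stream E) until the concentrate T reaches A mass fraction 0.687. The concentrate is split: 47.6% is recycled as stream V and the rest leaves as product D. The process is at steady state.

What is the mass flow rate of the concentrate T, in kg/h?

97 kg/h

Overall A balance (none leaves overhead): A in fresh feed = A in product, i.e. 158×0.221 = (1−0.476)·T·0.687.
T = 34.918/(0.687×0.524) = 96.998 kg/h.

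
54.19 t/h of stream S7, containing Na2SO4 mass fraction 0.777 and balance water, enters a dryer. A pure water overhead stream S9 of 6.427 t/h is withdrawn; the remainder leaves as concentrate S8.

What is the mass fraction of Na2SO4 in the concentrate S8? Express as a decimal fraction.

Na2SO4 is not removed: 54.19×0.777 = 42.106 t/h of Na2SO4 enters S8.
Concentrate = 54.19 − 6.427 = 47.763 t/h.
Mass fraction = 42.106/47.763 = 0.882.

0.882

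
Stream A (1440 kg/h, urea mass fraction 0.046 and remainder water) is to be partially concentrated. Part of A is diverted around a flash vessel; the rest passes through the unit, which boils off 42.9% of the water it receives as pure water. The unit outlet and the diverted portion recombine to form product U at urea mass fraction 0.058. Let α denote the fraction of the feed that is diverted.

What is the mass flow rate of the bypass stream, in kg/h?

All 1440×0.046 = 66.24 kg/h of urea reaches U, so U = 66.24/0.058 = 1142.1 kg/h and vapour = 297.93 kg/h.
The evaporator receives (1−α)·1440 of feed at 0.954 water and removes 0.429 of that water:
0.429×0.954×(1−α)×1440 = 297.93
(1−α) = 297.93/589.34 = 0.5055;  α = 0.4945.
Bypass flow = 0.4945×1440 = 712.04 kg/h.

712 kg/h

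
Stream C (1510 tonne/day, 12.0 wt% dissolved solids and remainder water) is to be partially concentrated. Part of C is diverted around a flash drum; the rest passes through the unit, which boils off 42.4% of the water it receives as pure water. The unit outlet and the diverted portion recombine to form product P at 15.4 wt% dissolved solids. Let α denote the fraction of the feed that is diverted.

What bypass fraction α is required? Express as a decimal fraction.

0.408

All 1510×0.120 = 181.2 tonne/day of dissolved solids reaches P, so P = 181.2/0.154 = 1176.6 tonne/day and vapour = 333.38 tonne/day.
The evaporator receives (1−α)·1510 of feed at 0.880 water and removes 0.424 of that water:
0.424×0.880×(1−α)×1510 = 333.38
(1−α) = 333.38/563.41 = 0.5917;  α = 0.4083.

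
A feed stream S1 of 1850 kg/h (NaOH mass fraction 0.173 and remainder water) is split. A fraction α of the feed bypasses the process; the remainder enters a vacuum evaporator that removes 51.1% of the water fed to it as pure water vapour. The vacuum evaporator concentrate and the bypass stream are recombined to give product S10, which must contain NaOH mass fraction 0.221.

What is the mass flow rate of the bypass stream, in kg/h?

899.2 kg/h

All 1850×0.173 = 320.05 kg/h of NaOH reaches S10, so S10 = 320.05/0.221 = 1448.2 kg/h and vapour = 401.81 kg/h.
The evaporator receives (1−α)·1850 of feed at 0.827 water and removes 0.511 of that water:
0.511×0.827×(1−α)×1850 = 401.81
(1−α) = 401.81/781.8 = 0.5140;  α = 0.4860.
Bypass flow = 0.4860×1850 = 899.19 kg/h.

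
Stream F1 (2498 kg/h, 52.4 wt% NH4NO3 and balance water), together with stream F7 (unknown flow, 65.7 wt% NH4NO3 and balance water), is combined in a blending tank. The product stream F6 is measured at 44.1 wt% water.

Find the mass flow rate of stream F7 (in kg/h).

892.1 kg/h

Let F7 be the unknown flow. Total out = 2498 + F7.
water balance: 1189 + 0.343·F7 = 0.441·(2498 + F7)
(0.343 − 0.441)·F7 = 0.441×2498 − 1189 = -87.43
F7 = -87.43 / -0.098 = 892.14 kg/h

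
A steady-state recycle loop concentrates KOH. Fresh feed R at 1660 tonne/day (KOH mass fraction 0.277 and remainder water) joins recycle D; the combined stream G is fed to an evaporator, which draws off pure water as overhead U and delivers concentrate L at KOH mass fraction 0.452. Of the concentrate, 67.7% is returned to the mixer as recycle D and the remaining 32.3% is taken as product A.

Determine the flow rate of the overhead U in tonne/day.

642.7 tonne/day

Overall KOH balance (none leaves overhead): KOH in fresh feed = KOH in product, i.e. 1660×0.277 = (1−0.677)·L·0.452.
L = 459.82/(0.452×0.323) = 3149.5 tonne/day.
Recycle D = 0.677×3149.5 = 2132.2 tonne/day.
Combined feed G = 1660 + 2132.2 = 3792.2 tonne/day.
Overhead U = G − L = 3792.2 − 3149.5 = 642.7 tonne/day.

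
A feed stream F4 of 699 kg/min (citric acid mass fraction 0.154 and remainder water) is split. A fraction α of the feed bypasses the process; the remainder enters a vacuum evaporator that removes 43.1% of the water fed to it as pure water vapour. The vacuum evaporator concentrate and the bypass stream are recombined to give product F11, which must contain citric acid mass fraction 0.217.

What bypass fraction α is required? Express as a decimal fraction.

All 699×0.154 = 107.65 kg/min of citric acid reaches F11, so F11 = 107.65/0.217 = 496.06 kg/min and vapour = 202.94 kg/min.
The evaporator receives (1−α)·699 of feed at 0.846 water and removes 0.431 of that water:
0.431×0.846×(1−α)×699 = 202.94
(1−α) = 202.94/254.87 = 0.7962;  α = 0.2038.

0.204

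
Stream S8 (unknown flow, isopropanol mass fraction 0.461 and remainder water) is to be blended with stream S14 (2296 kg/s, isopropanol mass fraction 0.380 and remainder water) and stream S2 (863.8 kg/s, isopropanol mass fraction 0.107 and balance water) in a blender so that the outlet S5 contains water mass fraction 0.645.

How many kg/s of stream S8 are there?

Let S8 be the unknown flow. Total out = 3159.8 + S8.
water balance: 2194.9 + 0.539·S8 = 0.645·(3159.8 + S8)
(0.539 − 0.645)·S8 = 0.645×3159.8 − 2194.9 = -156.82
S8 = -156.82 / -0.106 = 1479.5 kg/s

1479 kg/s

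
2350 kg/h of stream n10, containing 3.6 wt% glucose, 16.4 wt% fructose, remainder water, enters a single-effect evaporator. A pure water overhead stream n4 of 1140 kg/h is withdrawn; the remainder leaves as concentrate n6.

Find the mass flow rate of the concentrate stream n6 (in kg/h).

Concentrate = 2350 − 1140 = 1210 kg/h.

1210 kg/h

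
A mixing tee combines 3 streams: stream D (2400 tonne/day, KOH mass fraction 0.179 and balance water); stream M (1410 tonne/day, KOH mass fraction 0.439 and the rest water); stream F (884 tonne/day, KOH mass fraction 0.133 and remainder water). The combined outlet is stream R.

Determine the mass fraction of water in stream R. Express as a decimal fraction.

Total flow out = 2400 + 1410 + 884 = 4694 tonne/day.
water in = 2400×0.821 + 1410×0.561 + 884×0.867 = 3527.8 tonne/day.
water mass fraction in R = 3527.8/4694 = 0.752.

0.752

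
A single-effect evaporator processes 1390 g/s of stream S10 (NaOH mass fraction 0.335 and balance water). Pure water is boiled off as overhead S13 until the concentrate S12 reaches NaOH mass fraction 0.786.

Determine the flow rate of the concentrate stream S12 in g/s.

NaOH is conserved: 1390×0.335 = 465.65 g/s all reports to the concentrate.
Concentrate = 465.65/(target fraction) = 592.43 g/s.

592.4 g/s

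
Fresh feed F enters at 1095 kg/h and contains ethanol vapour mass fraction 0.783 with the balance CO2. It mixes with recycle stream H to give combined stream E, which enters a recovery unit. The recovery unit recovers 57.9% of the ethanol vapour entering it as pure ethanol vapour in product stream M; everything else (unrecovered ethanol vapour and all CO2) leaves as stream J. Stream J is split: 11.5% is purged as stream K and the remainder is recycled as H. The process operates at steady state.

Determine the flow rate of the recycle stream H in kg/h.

CO2 enters only via F and leaves only via the purge: 1095×0.217 = 0.115×(CO2 in J), and the recovery unit passes all CO2, so CO2 in E = CO2 in J = 2066.2 kg/h.
ethanol vapour in E: m_A = 1095×0.783 + (1−0.115)·(1−0.579)·m_A, so m_A = 857.38/0.6274 = 1366.5 kg/h.
J = (1−0.579)×1366.5 + 2066.2 = 2641.5 kg/h.
Recycle H = (1−0.115)×2641.5 = 2337.8 kg/h.

2338 kg/h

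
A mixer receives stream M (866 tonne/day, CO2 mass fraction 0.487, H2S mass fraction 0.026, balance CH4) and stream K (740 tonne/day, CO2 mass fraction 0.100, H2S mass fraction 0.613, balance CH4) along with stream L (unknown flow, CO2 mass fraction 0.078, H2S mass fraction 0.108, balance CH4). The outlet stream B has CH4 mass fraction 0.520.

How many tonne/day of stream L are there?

683.7 tonne/day

Let L be the unknown flow. Total out = 1606 + L.
CH4 balance: 634.12 + 0.814·L = 0.520·(1606 + L)
(0.814 − 0.520)·L = 0.520×1606 − 634.12 = 201
L = 201 / 0.294 = 683.67 tonne/day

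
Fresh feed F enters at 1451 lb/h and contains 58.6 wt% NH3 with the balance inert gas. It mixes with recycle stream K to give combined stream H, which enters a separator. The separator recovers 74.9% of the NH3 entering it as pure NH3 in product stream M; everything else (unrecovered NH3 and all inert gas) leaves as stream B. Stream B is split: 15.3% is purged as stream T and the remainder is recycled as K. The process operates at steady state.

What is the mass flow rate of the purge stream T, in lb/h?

inert gas enters only via F and leaves only via the purge: 1451×0.414 = 0.153×(inert gas in B), and the separator passes all inert gas, so inert gas in H = inert gas in B = 3926.2 lb/h.
NH3 in H: m_A = 1451×0.586 + (1−0.153)·(1−0.749)·m_A, so m_A = 850.29/0.7874 = 1079.9 lb/h.
B = (1−0.749)×1079.9 + 3926.2 = 4197.3 lb/h.
Purge T = 0.153×4197.3 = 642.18 lb/h.

642.2 lb/h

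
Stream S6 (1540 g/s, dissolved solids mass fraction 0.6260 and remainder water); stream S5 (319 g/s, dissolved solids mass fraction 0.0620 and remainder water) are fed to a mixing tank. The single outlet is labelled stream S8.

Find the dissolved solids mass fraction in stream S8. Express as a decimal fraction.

0.5292

Total flow out = 1540 + 319 = 1859 g/s.
dissolved solids in = 1540×0.626 + 319×0.062 = 983.82 g/s.
dissolved solids mass fraction in S8 = 983.82/1859 = 0.5292.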